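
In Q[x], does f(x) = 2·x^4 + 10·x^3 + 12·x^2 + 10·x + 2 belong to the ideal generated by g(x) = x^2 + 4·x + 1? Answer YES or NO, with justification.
In Q[x] the ideal (g) consists of all multiples of g, so f ∈ (g) iff g | f, i.e. iff the remainder of f on division by g is 0. Divide f by g (g is monic, so eliminate the leading term of the running remainder at each step):
  leading term 2·x^4: subtract (2·x^2)·g(x) = 2·x^4 + 8·x^3 + 2·x^2, leaving 2·x^3 + 10·x^2 + 10·x + 2
  leading term 2·x^3: subtract (2·x)·g(x) = 2·x^3 + 8·x^2 + 2·x, leaving 2·x^2 + 8·x + 2
  leading term 2·x^2: subtract (2)·g(x) = 2·x^2 + 8·x + 2, leaving 0
The remainder is 0, so f(x) = g(x) · h(x) with h(x) = 2·x^2 + 2·x + 2. Hence g | f, i.e. f ∈ (g).

Final answer: YES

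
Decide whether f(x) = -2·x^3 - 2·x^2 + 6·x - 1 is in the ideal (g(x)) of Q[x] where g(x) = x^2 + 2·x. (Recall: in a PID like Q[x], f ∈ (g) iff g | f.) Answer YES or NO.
NO

In Q[x] the ideal (g) consists of all multiples of g, so f ∈ (g) iff g | f, i.e. iff the remainder of f on division by g is 0. Divide f by g (g is monic, so eliminate the leading term of the running remainder at each step):
  leading term -2·x^3: subtract (-2·x)·g(x) = -2·x^3 - 4·x^2, leaving 2·x^2 + 6·x - 1
  leading term 2·x^2: subtract (2)·g(x) = 2·x^2 + 4·x, leaving 2·x - 1
The remainder r(x) = 2·x - 1 ≠ 0 (and deg r < deg g), so g ∤ f, i.e. f ∉ (g).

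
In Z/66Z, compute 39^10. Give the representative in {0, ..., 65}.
Use repeated squaring. Binary(10) = 1010. Walk through the bits of the exponent 10 left-to-right: at each bit after the leading one, square the running value, then multiply by 39 if the bit is 1 (always reducing mod 66):
  bit 1 = 1 (leading): start with 39.
  bit 2 = 0: square 39^2 = 1521 ≡ 3 (mod 66).
  bit 3 = 1: square 3^2 = 9; bit is 1, so multiply 9·39 = 351 ≡ 21 (mod 66).
  bit 4 = 0: square 21^2 = 441 ≡ 45 (mod 66).
Final value: 39^10 ≡ 45 (mod 66).

Final answer: 45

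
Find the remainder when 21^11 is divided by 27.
0

Use repeated squaring. Binary(11) = 1011. Walk through the bits of the exponent 11 left-to-right: at each bit after the leading one, square the running value, then multiply by 21 if the bit is 1 (always reducing mod 27):
  bit 1 = 1 (leading): start with 21.
  bit 2 = 0: square 21^2 = 441 ≡ 9 (mod 27).
  bit 3 = 1: square 9^2 = 81 ≡ 0; bit is 1, so multiply 0·21 = 0 (mod 27).
  bit 4 = 1: square 0^2 = 0; bit is 1, so multiply 0·21 = 0 (mod 27).
Final value: 21^11 ≡ 0 (mod 27).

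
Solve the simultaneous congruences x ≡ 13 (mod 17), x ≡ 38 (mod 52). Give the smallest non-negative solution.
x ≡ 506 (mod 884); the representative in [0, 884) is 506

The moduli 17, 52 are pairwise coprime, so by the CRT there is a unique solution mod 17·52 = 884.
Solve by successive substitution. Start with x ≡ 13 (mod 17).
  Combine with x ≡ 38 (mod 52): write x = 13 + 17·t and require 13 + 17·t ≡ 38 (mod 52), i.e. 17·t ≡ 38 − 13 ≡ 25 (mod 52). Since 17^(−1) ≡ 49 (mod 52), t ≡ 49·25 ≡ 29 (mod 52). So x ≡ 13 + 17·29 = 506 (mod 884).
Unique solution in [0, 884): x = 506.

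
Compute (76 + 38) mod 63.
51

Reduce the summands first: 76 ≡ 13 (mod 63), so 76 + 38 ≡ 13 + 38 (mod 63). 13 + 38 = 51; 51 = 0·63 + 51, so (76 + 38) mod 63 = 51.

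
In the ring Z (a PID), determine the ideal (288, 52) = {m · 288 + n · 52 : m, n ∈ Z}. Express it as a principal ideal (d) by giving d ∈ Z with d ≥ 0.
In the PID Z, (a, b) is generated by gcd(a, b). Compute gcd(288, 52) with the extended Euclidean algorithm, tracking rows (r, s, t) with s·288 + t·52 = r:
  row A: (288, 1, 0)   [1·288 + 0·52 = 288]
  row B: (52, 0, 1)   [0·288 + 1·52 = 52]
  288 = 5·52 + 28   → row C = row A − 5·row B = (28, 1, −5)   [check: 1·288 − 5·52 = 28]
  52 = 1·28 + 24   → row D = row B − 1·row C = (24, −1, 6)   [check: −1·288 + 6·52 = 24]
  28 = 1·24 + 4   → row E = row C − 1·row D = (4, 2, −11)   [check: 2·288 − 11·52 = 4]
  24 = 6·4 + 0   → remainder 0, stop. gcd = 4 (last nonzero row E).
So gcd(288, 52) = 4, with Bézout identity 2·288 − 11·52 = 4. Containment (⊇): the Bézout identity exhibits 4 as an element of (288, 52), giving (4) ⊆ (288, 52). Containment (⊆): since 4 | 288 and 4 | 52 (288 = 4·72, 52 = 4·13), every Z-linear combination of 288 and 52 is divisible by 4, so (288, 52) ⊆ (4). Therefore (288, 52) = (4), d = 4.

Final answer: (288, 52) = (4); d = 4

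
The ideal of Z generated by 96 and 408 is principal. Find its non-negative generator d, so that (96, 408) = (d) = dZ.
(96, 408) = (24); d = 24

In the PID Z, (a, b) is generated by gcd(a, b). Compute gcd(408, 96) with the extended Euclidean algorithm, tracking rows (r, s, t) with s·408 + t·96 = r:
  row A: (408, 1, 0)   [1·408 + 0·96 = 408]
  row B: (96, 0, 1)   [0·408 + 1·96 = 96]
  408 = 4·96 + 24   → row C = row A − 4·row B = (24, 1, −4)   [check: 1·408 − 4·96 = 24]
  96 = 4·24 + 0   → remainder 0, stop. gcd = 24 (last nonzero row C).
So gcd(96, 408) = 24, with Bézout identity 1·408 − 4·96 = 24. Containment (⊇): the Bézout identity exhibits 24 as an element of (96, 408), giving (24) ⊆ (96, 408). Containment (⊆): since 24 | 96 and 24 | 408 (96 = 24·4, 408 = 24·17), every Z-linear combination of 96 and 408 is divisible by 24, so (96, 408) ⊆ (24). Therefore (96, 408) = (24), d = 24.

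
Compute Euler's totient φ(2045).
φ is multiplicative, with φ(p^e) = p^e − p^(e−1). Factorise 2045 = 5 · 409. Then
  φ(2045) = (5 − 1) · (409 − 1) = 4 · 408 = 1632.

Final answer: φ(2045) = 1632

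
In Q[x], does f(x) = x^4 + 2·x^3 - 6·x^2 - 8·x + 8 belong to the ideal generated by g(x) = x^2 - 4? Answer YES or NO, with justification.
YES

In Q[x] the ideal (g) consists of all multiples of g, so f ∈ (g) iff g | f, i.e. iff the remainder of f on division by g is 0. Divide f by g (g is monic, so eliminate the leading term of the running remainder at each step):
  leading term x^4: subtract (x^2)·g(x) = x^4 - 4·x^2, leaving 2·x^3 - 2·x^2 - 8·x + 8
  leading term 2·x^3: subtract (2·x)·g(x) = 2·x^3 - 8·x, leaving 8 - 2·x^2
  leading term -2·x^2: subtract (-2)·g(x) = 8 - 2·x^2, leaving 0
The remainder is 0, so f(x) = g(x) · h(x) with h(x) = x^2 + 2·x - 2. Hence g | f, i.e. f ∈ (g).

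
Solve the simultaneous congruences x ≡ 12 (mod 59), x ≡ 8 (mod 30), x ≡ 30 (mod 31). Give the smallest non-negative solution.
x ≡ 17948 (mod 54870); the representative in [0, 54870) is 17948

The moduli 59, 30, 31 are pairwise coprime, so by the CRT there is a unique solution mod 59·30·31 = 54870.
Solve by successive substitution. Start with x ≡ 12 (mod 59).
  Combine with x ≡ 8 (mod 30): write x = 12 + 59·t and require 12 + 59·t ≡ 8 (mod 30), i.e. 59·t ≡ 8 − 12 ≡ 26 (mod 30). Since 59^(−1) ≡ 29 (mod 30) (59 ≡ 29 (mod 30)), t ≡ 29·26 ≡ 4 (mod 30). So x ≡ 12 + 59·4 = 248 (mod 1770).
  Combine with x ≡ 30 (mod 31): write x = 248 + 1770·t and require 248 + 1770·t ≡ 30 (mod 31), i.e. 1770·t ≡ 30 − 248 ≡ 30 (mod 31). Since 1770^(−1) ≡ 21 (mod 31) (1770 ≡ 3 (mod 31)), t ≡ 21·30 ≡ 10 (mod 31). So x ≡ 248 + 1770·10 = 17948 (mod 54870).
Unique solution in [0, 54870): x = 17948.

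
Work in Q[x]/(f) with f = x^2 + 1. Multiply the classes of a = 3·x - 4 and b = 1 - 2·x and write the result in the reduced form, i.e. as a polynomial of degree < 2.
First multiply in Q[x] without reducing: a · b = -6·x^2 + 11·x - 4. Now divide by f(x) = x^2 + 1, eliminating the leading term at each step:
  leading term -6·x^2: subtract (-6)·f(x) = -6·x^2 - 6, leaving 11·x + 2
The degree is now < 2, so this is the remainder. Hence a · b ≡ 11·x + 2 in Q[x]/(f).

Final answer: a · b ≡ 11·x + 2 (mod f(x))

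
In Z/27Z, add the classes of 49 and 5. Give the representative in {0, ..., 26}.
Reduce the summands first: 49 ≡ 22 (mod 27), so 49 + 5 ≡ 22 + 5 (mod 27). 22 + 5 = 27; 27 = 1·27 + 0, so (49 + 5) mod 27 = 0.

Final answer: 0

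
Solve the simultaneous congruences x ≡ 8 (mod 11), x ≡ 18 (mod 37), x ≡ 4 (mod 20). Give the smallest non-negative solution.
The moduli 11, 37, 20 are pairwise coprime, so by the CRT there is a unique solution mod 11·37·20 = 8140.
Solve by successive substitution. Start with x ≡ 8 (mod 11).
  Combine with x ≡ 18 (mod 37): write x = 8 + 11·t and require 8 + 11·t ≡ 18 (mod 37), i.e. 11·t ≡ 18 − 8 ≡ 10 (mod 37). Since 11^(−1) ≡ 27 (mod 37), t ≡ 27·10 ≡ 11 (mod 37). So x ≡ 8 + 11·11 = 129 (mod 407).
  Combine with x ≡ 4 (mod 20): write x = 129 + 407·t and require 129 + 407·t ≡ 4 (mod 20), i.e. 407·t ≡ 4 − 129 ≡ 15 (mod 20). Since 407^(−1) ≡ 3 (mod 20) (407 ≡ 7 (mod 20)), t ≡ 3·15 ≡ 5 (mod 20). So x ≡ 129 + 407·5 = 2164 (mod 8140).
Unique solution in [0, 8140): x = 2164.

Final answer: x ≡ 2164 (mod 8140); the representative in [0, 8140) is 2164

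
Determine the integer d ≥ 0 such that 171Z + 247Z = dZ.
In the PID Z, (a, b) is generated by gcd(a, b). Compute gcd(247, 171) with the extended Euclidean algorithm, tracking rows (r, s, t) with s·247 + t·171 = r:
  row A: (247, 1, 0)   [1·247 + 0·171 = 247]
  row B: (171, 0, 1)   [0·247 + 1·171 = 171]
  247 = 1·171 + 76   → row C = row A − 1·row B = (76, 1, −1)   [check: 1·247 − 1·171 = 76]
  171 = 2·76 + 19   → row D = row B − 2·row C = (19, −2, 3)   [check: −2·247 + 3·171 = 19]
  76 = 4·19 + 0   → remainder 0, stop. gcd = 19 (last nonzero row D).
So gcd(171, 247) = 19, with Bézout identity −2·247 + 3·171 = 19. Containment (⊇): the Bézout identity exhibits 19 as an element of (171, 247), giving (19) ⊆ (171, 247). Containment (⊆): since 19 | 171 and 19 | 247 (171 = 19·9, 247 = 19·13), every Z-linear combination of 171 and 247 is divisible by 19, so (171, 247) ⊆ (19). Therefore (171, 247) = (19), d = 19.

Final answer: (171, 247) = (19); d = 19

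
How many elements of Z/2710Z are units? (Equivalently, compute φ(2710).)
Z/2710Z has φ(2710) = 1080 units

An element a ∈ Z/2710Z is a unit iff gcd(a, 2710) = 1, so the number of units is φ(2710). φ is multiplicative, with φ(p^e) = p^e − p^(e−1). Factorise 2710 = 2 · 5 · 271. Then
  φ(2710) = (2 − 1) · (5 − 1) · (271 − 1) = 1 · 4 · 270 = 1080.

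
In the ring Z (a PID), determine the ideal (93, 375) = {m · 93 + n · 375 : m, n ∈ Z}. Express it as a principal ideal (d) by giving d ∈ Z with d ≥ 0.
(93, 375) = (3); d = 3

In the PID Z, (a, b) is generated by gcd(a, b). Compute gcd(375, 93) with the extended Euclidean algorithm, tracking rows (r, s, t) with s·375 + t·93 = r:
  row A: (375, 1, 0)   [1·375 + 0·93 = 375]
  row B: (93, 0, 1)   [0·375 + 1·93 = 93]
  375 = 4·93 + 3   → row C = row A − 4·row B = (3, 1, −4)   [check: 1·375 − 4·93 = 3]
  93 = 31·3 + 0   → remainder 0, stop. gcd = 3 (last nonzero row C).
So gcd(93, 375) = 3, with Bézout identity 1·375 − 4·93 = 3. Containment (⊇): the Bézout identity exhibits 3 as an element of (93, 375), giving (3) ⊆ (93, 375). Containment (⊆): since 3 | 93 and 3 | 375 (93 = 3·31, 375 = 3·125), every Z-linear combination of 93 and 375 is divisible by 3, so (93, 375) ⊆ (3). Therefore (93, 375) = (3), d = 3.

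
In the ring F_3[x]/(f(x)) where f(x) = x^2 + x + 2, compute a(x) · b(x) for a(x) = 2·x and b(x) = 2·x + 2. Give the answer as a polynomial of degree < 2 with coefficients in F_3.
Multiply as integer polynomials: a · b = 4·x^2 + 4·x. Reducing coefficients mod 3: a · b ≡ x^2 + x. Now divide by f(x) = x^2 + x + 2 in F_3[x], eliminating the leading term at each step:
  leading term x^2: subtract (1)·f(x) = x^2 + x + 2, leaving 1 (coefficients mod 3)
The degree is now < 2, so this is the remainder. Hence a · b ≡ 1 in F_3[x]/(f).

Final answer: a · b ≡ 1 (mod f(x))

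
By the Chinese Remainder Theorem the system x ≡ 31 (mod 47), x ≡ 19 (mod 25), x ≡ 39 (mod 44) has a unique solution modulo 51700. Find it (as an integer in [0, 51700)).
x ≡ 28419 (mod 51700); the representative in [0, 51700) is 28419

The moduli 47, 25, 44 are pairwise coprime, so by the CRT there is a unique solution mod 47·25·44 = 51700.
Solve by successive substitution. Start with x ≡ 31 (mod 47).
  Combine with x ≡ 19 (mod 25): write x = 31 + 47·t and require 31 + 47·t ≡ 19 (mod 25), i.e. 47·t ≡ 19 − 31 ≡ 13 (mod 25). Since 47^(−1) ≡ 8 (mod 25) (47 ≡ 22 (mod 25)), t ≡ 8·13 ≡ 4 (mod 25). So x ≡ 31 + 47·4 = 219 (mod 1175).
  Combine with x ≡ 39 (mod 44): write x = 219 + 1175·t and require 219 + 1175·t ≡ 39 (mod 44), i.e. 1175·t ≡ 39 − 219 ≡ 40 (mod 44). Since 1175^(−1) ≡ 27 (mod 44) (1175 ≡ 31 (mod 44)), t ≡ 27·40 ≡ 24 (mod 44). So x ≡ 219 + 1175·24 = 28419 (mod 51700).
Unique solution in [0, 51700): x = 28419.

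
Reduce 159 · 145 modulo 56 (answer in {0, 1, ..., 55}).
39

Reduce the factors first: 159 ≡ 47, 145 ≡ 33 (mod 56), so 159 · 145 ≡ 47 · 33 (mod 56). 47 · 33 = 1551. Dividing by 56: 1551 = 27·56 + 39. So (159 · 145) mod 56 = 39.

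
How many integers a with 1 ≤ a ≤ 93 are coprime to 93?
The number of a ∈ {1, ..., 93} with gcd(a, 93) = 1 is by definition Euler's totient φ(93). φ is multiplicative, with φ(p^e) = p^e − p^(e−1). Factorise 93 = 3 · 31. Then
  φ(93) = (3 − 1) · (31 − 1) = 2 · 30 = 60.
So there are 60 such integers.

Final answer: 60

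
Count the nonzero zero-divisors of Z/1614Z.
Z/1614Z has 1077 nonzero zero-divisors

In Z/1614Z each nonzero element is either a unit (gcd with 1614 is 1) or a zero-divisor (gcd > 1). The number of units is φ(1614): factorise 1614 = 2 · 3 · 269, so φ(1614) = (2 − 1) · (3 − 1) · (269 − 1) = 1 · 2 · 268 = 536. The nonzero elements number 1614 − 1 = 1613. Hence the nonzero zero-divisors number 1613 − 536 = 1077.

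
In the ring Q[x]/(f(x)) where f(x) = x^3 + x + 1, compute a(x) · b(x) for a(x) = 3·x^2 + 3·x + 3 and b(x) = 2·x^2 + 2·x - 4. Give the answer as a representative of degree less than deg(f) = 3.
a · b ≡ -6·x^2 - 24·x - 24 (mod f(x))

First multiply in Q[x] without reducing: a · b = 6·x^4 + 12·x^3 - 6·x - 12. Now divide by f(x) = x^3 + x + 1, eliminating the leading term at each step:
  leading term 6·x^4: subtract (6·x)·f(x) = 6·x^4 + 6·x^2 + 6·x, leaving 12·x^3 - 6·x^2 - 12·x - 12
  leading term 12·x^3: subtract (12)·f(x) = 12·x^3 + 12·x + 12, leaving -6·x^2 - 24·x - 24
The degree is now < 3, so this is the remainder. Hence a · b ≡ -6·x^2 - 24·x - 24 in Q[x]/(f).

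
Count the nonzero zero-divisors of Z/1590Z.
Z/1590Z has 1173 nonzero zero-divisors

In Z/1590Z each nonzero element is either a unit (gcd with 1590 is 1) or a zero-divisor (gcd > 1). The number of units is φ(1590): factorise 1590 = 2 · 3 · 5 · 53, so φ(1590) = (2 − 1) · (3 − 1) · (5 − 1) · (53 − 1) = 1 · 2 · 4 · 52 = 416. The nonzero elements number 1590 − 1 = 1589. Hence the nonzero zero-divisors number 1589 − 416 = 1173.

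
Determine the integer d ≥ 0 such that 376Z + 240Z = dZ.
(376, 240) = (8); d = 8

In the PID Z, (a, b) is generated by gcd(a, b). Compute gcd(376, 240) with the extended Euclidean algorithm, tracking rows (r, s, t) with s·376 + t·240 = r:
  row A: (376, 1, 0)   [1·376 + 0·240 = 376]
  row B: (240, 0, 1)   [0·376 + 1·240 = 240]
  376 = 1·240 + 136   → row C = row A − 1·row B = (136, 1, −1)   [check: 1·376 − 1·240 = 136]
  240 = 1·136 + 104   → row D = row B − 1·row C = (104, −1, 2)   [check: −1·376 + 2·240 = 104]
  136 = 1·104 + 32   → row E = row C − 1·row D = (32, 2, −3)   [check: 2·376 − 3·240 = 32]
  104 = 3·32 + 8   → row F = row D − 3·row E = (8, −7, 11)   [check: −7·376 + 11·240 = 8]
  32 = 4·8 + 0   → remainder 0, stop. gcd = 8 (last nonzero row F).
So gcd(376, 240) = 8, with Bézout identity −7·376 + 11·240 = 8. Containment (⊇): the Bézout identity exhibits 8 as an element of (376, 240), giving (8) ⊆ (376, 240). Containment (⊆): since 8 | 376 and 8 | 240 (376 = 8·47, 240 = 8·30), every Z-linear combination of 376 and 240 is divisible by 8, so (376, 240) ⊆ (8). Therefore (376, 240) = (8), d = 8.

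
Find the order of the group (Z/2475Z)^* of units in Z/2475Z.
|(Z/2475Z)^*| = 1200

(Z/2475Z)^* consists of the classes a with gcd(a, 2475) = 1, so its order is φ(2475). φ is multiplicative, with φ(p^e) = p^e − p^(e−1). Factorise 2475 = 3^2 · 5^2 · 11. Then
  φ(2475) = (3^2 − 3^1) · (5^2 − 5^1) · (11 − 1) = 6 · 20 · 10 = 1200.
Thus |(Z/2475Z)^*| = 1200.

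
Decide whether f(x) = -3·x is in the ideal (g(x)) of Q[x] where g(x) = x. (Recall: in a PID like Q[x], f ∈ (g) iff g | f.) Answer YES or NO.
In Q[x] the ideal (g) consists of all multiples of g, so f ∈ (g) iff g | f, i.e. iff the remainder of f on division by g is 0. Divide f by g (g is monic, so eliminate the leading term of the running remainder at each step):
  leading term -3·x: subtract (-3)·g(x) = -3·x, leaving 0
The remainder is 0, so f(x) = g(x) · h(x) with h(x) = -3. Hence g | f, i.e. f ∈ (g).

Final answer: YES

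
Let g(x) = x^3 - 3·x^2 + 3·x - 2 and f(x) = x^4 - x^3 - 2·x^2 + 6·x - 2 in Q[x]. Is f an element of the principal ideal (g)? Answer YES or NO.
NO

In Q[x] the ideal (g) consists of all multiples of g, so f ∈ (g) iff g | f, i.e. iff the remainder of f on division by g is 0. Divide f by g (g is monic, so eliminate the leading term of the running remainder at each step):
  leading term x^4: subtract (x)·g(x) = x^4 - 3·x^3 + 3·x^2 - 2·x, leaving 2·x^3 - 5·x^2 + 8·x - 2
  leading term 2·x^3: subtract (2)·g(x) = 2·x^3 - 6·x^2 + 6·x - 4, leaving x^2 + 2·x + 2
The remainder r(x) = x^2 + 2·x + 2 ≠ 0 (and deg r < deg g), so g ∤ f, i.e. f ∉ (g).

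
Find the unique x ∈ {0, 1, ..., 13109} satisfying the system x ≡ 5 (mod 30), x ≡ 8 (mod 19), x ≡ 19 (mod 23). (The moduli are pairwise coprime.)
x ≡ 65 (mod 13110); the representative in [0, 13110) is 65

The moduli 30, 19, 23 are pairwise coprime, so by the CRT there is a unique solution mod 30·19·23 = 13110.
Solve by successive substitution. Start with x ≡ 5 (mod 30).
  Combine with x ≡ 8 (mod 19): write x = 5 + 30·t and require 5 + 30·t ≡ 8 (mod 19), i.e. 30·t ≡ 8 − 5 ≡ 3 (mod 19). Since 30^(−1) ≡ 7 (mod 19) (30 ≡ 11 (mod 19)), t ≡ 7·3 ≡ 2 (mod 19). So x ≡ 5 + 30·2 = 65 (mod 570).
  Combine with x ≡ 19 (mod 23): write x = 65 + 570·t and require 65 + 570·t ≡ 19 (mod 23), i.e. 570·t ≡ 19 − 65 ≡ 0 (mod 23). Since 570^(−1) ≡ 9 (mod 23) (570 ≡ 18 (mod 23)), t ≡ 9·0 ≡ 0 (mod 23). So x ≡ 65 + 570·0 = 65 (mod 13110).
Unique solution in [0, 13110): x = 65.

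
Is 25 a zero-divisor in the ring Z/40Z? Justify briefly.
gcd(25, 40) = 5 > 1, so 25 is not a unit in Z/40Z. In Z/nZ every nonzero non-unit is a zero-divisor: explicitly, take b = 40/gcd = 8 ≠ 0 (mod 40); then 25·8 = 200 = 5·40, i.e. 25·8 ≡ 0 (mod 40). So 25 is a zero-divisor.

Final answer: YES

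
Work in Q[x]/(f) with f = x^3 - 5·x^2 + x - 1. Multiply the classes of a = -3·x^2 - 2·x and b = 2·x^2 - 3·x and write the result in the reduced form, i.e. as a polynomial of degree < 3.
a · b ≡ -113·x^2 + 19·x - 25 (mod f(x))

First multiply in Q[x] without reducing: a · b = -6·x^4 + 5·x^3 + 6·x^2. Now divide by f(x) = x^3 - 5·x^2 + x - 1, eliminating the leading term at each step:
  leading term -6·x^4: subtract (-6·x)·f(x) = -6·x^4 + 30·x^3 - 6·x^2 + 6·x, leaving -25·x^3 + 12·x^2 - 6·x
  leading term -25·x^3: subtract (-25)·f(x) = -25·x^3 + 125·x^2 - 25·x + 25, leaving -113·x^2 + 19·x - 25
The degree is now < 3, so this is the remainder. Hence a · b ≡ -113·x^2 + 19·x - 25 in Q[x]/(f).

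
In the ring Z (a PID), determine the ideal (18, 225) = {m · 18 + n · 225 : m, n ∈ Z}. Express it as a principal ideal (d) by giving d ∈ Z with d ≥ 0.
(18, 225) = (9); d = 9

In the PID Z, (a, b) is generated by gcd(a, b). Compute gcd(225, 18) with the extended Euclidean algorithm, tracking rows (r, s, t) with s·225 + t·18 = r:
  row A: (225, 1, 0)   [1·225 + 0·18 = 225]
  row B: (18, 0, 1)   [0·225 + 1·18 = 18]
  225 = 12·18 + 9   → row C = row A − 12·row B = (9, 1, −12)   [check: 1·225 − 12·18 = 9]
  18 = 2·9 + 0   → remainder 0, stop. gcd = 9 (last nonzero row C).
So gcd(18, 225) = 9, with Bézout identity 1·225 − 12·18 = 9. Containment (⊇): the Bézout identity exhibits 9 as an element of (18, 225), giving (9) ⊆ (18, 225). Containment (⊆): since 9 | 18 and 9 | 225 (18 = 9·2, 225 = 9·25), every Z-linear combination of 18 and 225 is divisible by 9, so (18, 225) ⊆ (9). Therefore (18, 225) = (9), d = 9.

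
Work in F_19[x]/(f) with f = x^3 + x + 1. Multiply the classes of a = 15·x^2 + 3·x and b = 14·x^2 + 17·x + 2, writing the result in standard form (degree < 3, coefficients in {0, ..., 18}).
Multiply as integer polynomials: a · b = 210·x^4 + 297·x^3 + 81·x^2 + 6·x. Reducing coefficients mod 19: a · b ≡ x^4 + 12·x^3 + 5·x^2 + 6·x. Now divide by f(x) = x^3 + x + 1 in F_19[x], eliminating the leading term at each step:
  leading term x^4: subtract (x)·f(x) = x^4 + x^2 + x, leaving 12·x^3 + 4·x^2 + 5·x (coefficients mod 19)
  leading term 12·x^3: subtract (12)·f(x) = 12·x^3 + 12·x + 12, leaving 4·x^2 + 12·x + 7 (coefficients mod 19)
The degree is now < 3, so this is the remainder. Hence a · b ≡ 4·x^2 + 12·x + 7 in F_19[x]/(f).

Final answer: a · b ≡ 4·x^2 + 12·x + 7 (mod f(x))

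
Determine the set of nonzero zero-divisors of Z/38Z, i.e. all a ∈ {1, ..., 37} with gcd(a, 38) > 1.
nonzero zero-divisors of Z/38Z = {2, 4, 6, 8, 10, 12, 14, 16, 18, 19, 20, 22, 24, 26, 28, 30, 32, 34, 36}

An element a ∈ Z/38Z (with a ≠ 0) is a zero-divisor iff gcd(a, 38) > 1 (because a is a unit precisely when gcd(a, n) = 1, and in Z/nZ every nonzero, non-unit element is a zero-divisor). Scan a = 1, ..., 37 and keep those with gcd(a, 38) > 1:
  gcd(2, 38) = 2, gcd(4, 38) = 2, gcd(6, 38) = 2, gcd(8, 38) = 2, gcd(10, 38) = 2, gcd(12, 38) = 2, gcd(14, 38) = 2, gcd(16, 38) = 2, gcd(18, 38) = 2, gcd(19, 38) = 19, gcd(20, 38) = 2, gcd(22, 38) = 2, gcd(24, 38) = 2, gcd(26, 38) = 2, gcd(28, 38) = 2, gcd(30, 38) = 2, gcd(32, 38) = 2, gcd(34, 38) = 2, gcd(36, 38) = 2.
All other a ∈ {1, ..., 37} have gcd(a, 38) = 1 and are units. So the nonzero zero-divisors are exactly the 19 values of a appearing in this scan.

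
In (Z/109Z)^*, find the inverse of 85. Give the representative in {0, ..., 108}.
85^(−1) ≡ 59 (mod 109)

Apply the extended Euclidean algorithm to (109, 85), tracking rows (r, s, t) with s·109 + t·85 = r. Each division r_prev = q·r_cur + r_new produces the new row as (previous row) − q·(current row):
  row A: (109, 1, 0)   [1·109 + 0·85 = 109]
  row B: (85, 0, 1)   [0·109 + 1·85 = 85]
  109 = 1·85 + 24   → row C = row A − 1·row B = (24, 1, −1)   [check: 1·109 − 1·85 = 24]
  85 = 3·24 + 13   → row D = row B − 3·row C = (13, −3, 4)   [check: −3·109 + 4·85 = 13]
  24 = 1·13 + 11   → row E = row C − 1·row D = (11, 4, −5)   [check: 4·109 − 5·85 = 11]
  13 = 1·11 + 2   → row F = row D − 1·row E = (2, −7, 9)   [check: −7·109 + 9·85 = 2]
  11 = 5·2 + 1   → row G = row E − 5·row F = (1, 39, −50)   [check: 39·109 − 50·85 = 1]
  2 = 2·1 + 0   → remainder 0, stop. gcd = 1 (last nonzero row G).
The gcd is 1, so 85 is invertible mod 109. The last nonzero row gives 39·109 − 50·85 = 1, so t = −50. So 85^(−1) ≡ −50 ≡ 59 (mod 109). Verify: 85 · 59 = 5015 ≡ 1 (mod 109). ✓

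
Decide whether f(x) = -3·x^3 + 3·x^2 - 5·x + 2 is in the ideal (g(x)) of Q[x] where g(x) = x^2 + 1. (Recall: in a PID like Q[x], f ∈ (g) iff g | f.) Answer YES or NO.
In Q[x] the ideal (g) consists of all multiples of g, so f ∈ (g) iff g | f, i.e. iff the remainder of f on division by g is 0. Divide f by g (g is monic, so eliminate the leading term of the running remainder at each step):
  leading term -3·x^3: subtract (-3·x)·g(x) = -3·x^3 - 3·x, leaving 3·x^2 - 2·x + 2
  leading term 3·x^2: subtract (3)·g(x) = 3·x^2 + 3, leaving -2·x - 1
The remainder r(x) = -2·x - 1 ≠ 0 (and deg r < deg g), so g ∤ f, i.e. f ∉ (g).

Final answer: NO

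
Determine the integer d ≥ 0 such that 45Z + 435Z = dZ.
In the PID Z, (a, b) is generated by gcd(a, b). Compute gcd(435, 45) with the extended Euclidean algorithm, tracking rows (r, s, t) with s·435 + t·45 = r:
  row A: (435, 1, 0)   [1·435 + 0·45 = 435]
  row B: (45, 0, 1)   [0·435 + 1·45 = 45]
  435 = 9·45 + 30   → row C = row A − 9·row B = (30, 1, −9)   [check: 1·435 − 9·45 = 30]
  45 = 1·30 + 15   → row D = row B − 1·row C = (15, −1, 10)   [check: −1·435 + 10·45 = 15]
  30 = 2·15 + 0   → remainder 0, stop. gcd = 15 (last nonzero row D).
So gcd(45, 435) = 15, with Bézout identity −1·435 + 10·45 = 15. Containment (⊇): the Bézout identity exhibits 15 as an element of (45, 435), giving (15) ⊆ (45, 435). Containment (⊆): since 15 | 45 and 15 | 435 (45 = 15·3, 435 = 15·29), every Z-linear combination of 45 and 435 is divisible by 15, so (45, 435) ⊆ (15). Therefore (45, 435) = (15), d = 15.

Final answer: (45, 435) = (15); d = 15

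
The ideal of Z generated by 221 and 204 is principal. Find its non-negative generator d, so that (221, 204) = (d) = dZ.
(221, 204) = (17); d = 17

In the PID Z, (a, b) is generated by gcd(a, b). Compute gcd(221, 204) with the extended Euclidean algorithm, tracking rows (r, s, t) with s·221 + t·204 = r:
  row A: (221, 1, 0)   [1·221 + 0·204 = 221]
  row B: (204, 0, 1)   [0·221 + 1·204 = 204]
  221 = 1·204 + 17   → row C = row A − 1·row B = (17, 1, −1)   [check: 1·221 − 1·204 = 17]
  204 = 12·17 + 0   → remainder 0, stop. gcd = 17 (last nonzero row C).
So gcd(221, 204) = 17, with Bézout identity 1·221 − 1·204 = 17. Containment (⊇): the Bézout identity exhibits 17 as an element of (221, 204), giving (17) ⊆ (221, 204). Containment (⊆): since 17 | 221 and 17 | 204 (221 = 17·13, 204 = 17·12), every Z-linear combination of 221 and 204 is divisible by 17, so (221, 204) ⊆ (17). Therefore (221, 204) = (17), d = 17.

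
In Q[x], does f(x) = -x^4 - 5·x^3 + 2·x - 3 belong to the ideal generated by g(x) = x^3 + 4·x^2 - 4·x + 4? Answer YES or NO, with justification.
NO

In Q[x] the ideal (g) consists of all multiples of g, so f ∈ (g) iff g | f, i.e. iff the remainder of f on division by g is 0. Divide f by g (g is monic, so eliminate the leading term of the running remainder at each step):
  leading term -x^4: subtract (-x)·g(x) = -x^4 - 4·x^3 + 4·x^2 - 4·x, leaving -x^3 - 4·x^2 + 6·x - 3
  leading term -x^3: subtract (-1)·g(x) = -x^3 - 4·x^2 + 4·x - 4, leaving 2·x + 1
The remainder r(x) = 2·x + 1 ≠ 0 (and deg r < deg g), so g ∤ f, i.e. f ∉ (g).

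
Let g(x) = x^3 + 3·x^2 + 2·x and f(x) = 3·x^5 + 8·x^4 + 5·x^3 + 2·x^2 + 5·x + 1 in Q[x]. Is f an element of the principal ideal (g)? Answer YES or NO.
In Q[x] the ideal (g) consists of all multiples of g, so f ∈ (g) iff g | f, i.e. iff the remainder of f on division by g is 0. Divide f by g (g is monic, so eliminate the leading term of the running remainder at each step):
  leading term 3·x^5: subtract (3·x^2)·g(x) = 3·x^5 + 9·x^4 + 6·x^3, leaving -x^4 - x^3 + 2·x^2 + 5·x + 1
  leading term -x^4: subtract (-x)·g(x) = -x^4 - 3·x^3 - 2·x^2, leaving 2·x^3 + 4·x^2 + 5·x + 1
  leading term 2·x^3: subtract (2)·g(x) = 2·x^3 + 6·x^2 + 4·x, leaving -2·x^2 + x + 1
The remainder r(x) = -2·x^2 + x + 1 ≠ 0 (and deg r < deg g), so g ∤ f, i.e. f ∉ (g).

Final answer: NO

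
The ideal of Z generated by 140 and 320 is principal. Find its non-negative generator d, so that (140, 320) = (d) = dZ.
(140, 320) = (20); d = 20

In the PID Z, (a, b) is generated by gcd(a, b). Compute gcd(320, 140) with the extended Euclidean algorithm, tracking rows (r, s, t) with s·320 + t·140 = r:
  row A: (320, 1, 0)   [1·320 + 0·140 = 320]
  row B: (140, 0, 1)   [0·320 + 1·140 = 140]
  320 = 2·140 + 40   → row C = row A − 2·row B = (40, 1, −2)   [check: 1·320 − 2·140 = 40]
  140 = 3·40 + 20   → row D = row B − 3·row C = (20, −3, 7)   [check: −3·320 + 7·140 = 20]
  40 = 2·20 + 0   → remainder 0, stop. gcd = 20 (last nonzero row D).
So gcd(140, 320) = 20, with Bézout identity −3·320 + 7·140 = 20. Containment (⊇): the Bézout identity exhibits 20 as an element of (140, 320), giving (20) ⊆ (140, 320). Containment (⊆): since 20 | 140 and 20 | 320 (140 = 20·7, 320 = 20·16), every Z-linear combination of 140 and 320 is divisible by 20, so (140, 320) ⊆ (20). Therefore (140, 320) = (20), d = 20.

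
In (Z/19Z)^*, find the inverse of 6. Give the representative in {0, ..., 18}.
Apply the extended Euclidean algorithm to (19, 6), tracking rows (r, s, t) with s·19 + t·6 = r. Each division r_prev = q·r_cur + r_new produces the new row as (previous row) − q·(current row):
  row A: (19, 1, 0)   [1·19 + 0·6 = 19]
  row B: (6, 0, 1)   [0·19 + 1·6 = 6]
  19 = 3·6 + 1   → row C = row A − 3·row B = (1, 1, −3)   [check: 1·19 − 3·6 = 1]
  6 = 6·1 + 0   → remainder 0, stop. gcd = 1 (last nonzero row C).
The gcd is 1, so 6 is invertible mod 19. The last nonzero row gives 1·19 − 3·6 = 1, so t = −3. So 6^(−1) ≡ −3 ≡ 16 (mod 19). Verify: 6 · 16 = 96 ≡ 1 (mod 19). ✓

Final answer: 6^(−1) ≡ 16 (mod 19)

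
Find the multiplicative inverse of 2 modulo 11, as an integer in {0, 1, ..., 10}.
2^(−1) ≡ 6 (mod 11)

Apply the extended Euclidean algorithm to (11, 2), tracking rows (r, s, t) with s·11 + t·2 = r. Each division r_prev = q·r_cur + r_new produces the new row as (previous row) − q·(current row):
  row A: (11, 1, 0)   [1·11 + 0·2 = 11]
  row B: (2, 0, 1)   [0·11 + 1·2 = 2]
  11 = 5·2 + 1   → row C = row A − 5·row B = (1, 1, −5)   [check: 1·11 − 5·2 = 1]
  2 = 2·1 + 0   → remainder 0, stop. gcd = 1 (last nonzero row C).
The gcd is 1, so 2 is invertible mod 11. The last nonzero row gives 1·11 − 5·2 = 1, so t = −5. So 2^(−1) ≡ −5 ≡ 6 (mod 11). Verify: 2 · 6 = 12 ≡ 1 (mod 11). ✓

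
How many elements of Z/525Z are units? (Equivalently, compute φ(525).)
Z/525Z has φ(525) = 240 units

An element a ∈ Z/525Z is a unit iff gcd(a, 525) = 1, so the number of units is φ(525). φ is multiplicative, with φ(p^e) = p^e − p^(e−1). Factorise 525 = 3 · 5^2 · 7. Then
  φ(525) = (3 − 1) · (5^2 − 5^1) · (7 − 1) = 2 · 20 · 6 = 240.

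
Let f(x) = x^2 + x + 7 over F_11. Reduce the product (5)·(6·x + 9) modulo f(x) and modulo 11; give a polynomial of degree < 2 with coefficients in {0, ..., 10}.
a · b ≡ 8·x + 1 (mod f(x))

Multiply as integer polynomials: a · b = 30·x + 45. Reducing coefficients mod 11: a · b ≡ 8·x + 1. This already has degree < 2, so no reduction by f is needed. Hence a · b ≡ 8·x + 1 in F_11[x]/(f).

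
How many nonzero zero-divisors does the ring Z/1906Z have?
In Z/1906Z each nonzero element is either a unit (gcd with 1906 is 1) or a zero-divisor (gcd > 1). The number of units is φ(1906): factorise 1906 = 2 · 953, so φ(1906) = (2 − 1) · (953 − 1) = 1 · 952 = 952. The nonzero elements number 1906 − 1 = 1905. Hence the nonzero zero-divisors number 1905 − 952 = 953.

Final answer: Z/1906Z has 953 nonzero zero-divisors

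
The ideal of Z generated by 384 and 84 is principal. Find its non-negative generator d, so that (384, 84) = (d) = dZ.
In the PID Z, (a, b) is generated by gcd(a, b). Compute gcd(384, 84) with the extended Euclidean algorithm, tracking rows (r, s, t) with s·384 + t·84 = r:
  row A: (384, 1, 0)   [1·384 + 0·84 = 384]
  row B: (84, 0, 1)   [0·384 + 1·84 = 84]
  384 = 4·84 + 48   → row C = row A − 4·row B = (48, 1, −4)   [check: 1·384 − 4·84 = 48]
  84 = 1·48 + 36   → row D = row B − 1·row C = (36, −1, 5)   [check: −1·384 + 5·84 = 36]
  48 = 1·36 + 12   → row E = row C − 1·row D = (12, 2, −9)   [check: 2·384 − 9·84 = 12]
  36 = 3·12 + 0   → remainder 0, stop. gcd = 12 (last nonzero row E).
So gcd(384, 84) = 12, with Bézout identity 2·384 − 9·84 = 12. Containment (⊇): the Bézout identity exhibits 12 as an element of (384, 84), giving (12) ⊆ (384, 84). Containment (⊆): since 12 | 384 and 12 | 84 (384 = 12·32, 84 = 12·7), every Z-linear combination of 384 and 84 is divisible by 12, so (384, 84) ⊆ (12). Therefore (384, 84) = (12), d = 12.

Final answer: (384, 84) = (12); d = 12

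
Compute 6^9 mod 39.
18

Use repeated squaring. Binary(9) = 1001. Walk through the bits of the exponent 9 left-to-right: at each bit after the leading one, square the running value, then multiply by 6 if the bit is 1 (always reducing mod 39):
  bit 1 = 1 (leading): start with 6.
  bit 2 = 0: square 6^2 = 36 (mod 39).
  bit 3 = 0: square 36^2 = 1296 ≡ 9 (mod 39).
  bit 4 = 1: square 9^2 = 81 ≡ 3; bit is 1, so multiply 3·6 = 18 (mod 39).
Final value: 6^9 ≡ 18 (mod 39).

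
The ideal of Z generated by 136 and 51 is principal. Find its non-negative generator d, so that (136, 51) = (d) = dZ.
In the PID Z, (a, b) is generated by gcd(a, b). Compute gcd(136, 51) with the extended Euclidean algorithm, tracking rows (r, s, t) with s·136 + t·51 = r:
  row A: (136, 1, 0)   [1·136 + 0·51 = 136]
  row B: (51, 0, 1)   [0·136 + 1·51 = 51]
  136 = 2·51 + 34   → row C = row A − 2·row B = (34, 1, −2)   [check: 1·136 − 2·51 = 34]
  51 = 1·34 + 17   → row D = row B − 1·row C = (17, −1, 3)   [check: −1·136 + 3·51 = 17]
  34 = 2·17 + 0   → remainder 0, stop. gcd = 17 (last nonzero row D).
So gcd(136, 51) = 17, with Bézout identity −1·136 + 3·51 = 17. Containment (⊇): the Bézout identity exhibits 17 as an element of (136, 51), giving (17) ⊆ (136, 51). Containment (⊆): since 17 | 136 and 17 | 51 (136 = 17·8, 51 = 17·3), every Z-linear combination of 136 and 51 is divisible by 17, so (136, 51) ⊆ (17). Therefore (136, 51) = (17), d = 17.

Final answer: (136, 51) = (17); d = 17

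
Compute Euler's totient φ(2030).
φ(2030) = 672

φ is multiplicative, with φ(p^e) = p^e − p^(e−1). Factorise 2030 = 2 · 5 · 7 · 29. Then
  φ(2030) = (2 − 1) · (5 − 1) · (7 − 1) · (29 − 1) = 1 · 4 · 6 · 28 = 672.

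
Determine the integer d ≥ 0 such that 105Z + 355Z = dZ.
In the PID Z, (a, b) is generated by gcd(a, b). Compute gcd(355, 105) with the extended Euclidean algorithm, tracking rows (r, s, t) with s·355 + t·105 = r:
  row A: (355, 1, 0)   [1·355 + 0·105 = 355]
  row B: (105, 0, 1)   [0·355 + 1·105 = 105]
  355 = 3·105 + 40   → row C = row A − 3·row B = (40, 1, −3)   [check: 1·355 − 3·105 = 40]
  105 = 2·40 + 25   → row D = row B − 2·row C = (25, −2, 7)   [check: −2·355 + 7·105 = 25]
  40 = 1·25 + 15   → row E = row C − 1·row D = (15, 3, −10)   [check: 3·355 − 10·105 = 15]
  25 = 1·15 + 10   → row F = row D − 1·row E = (10, −5, 17)   [check: −5·355 + 17·105 = 10]
  15 = 1·10 + 5   → row G = row E − 1·row F = (5, 8, −27)   [check: 8·355 − 27·105 = 5]
  10 = 2·5 + 0   → remainder 0, stop. gcd = 5 (last nonzero row G).
So gcd(105, 355) = 5, with Bézout identity 8·355 − 27·105 = 5. Containment (⊇): the Bézout identity exhibits 5 as an element of (105, 355), giving (5) ⊆ (105, 355). Containment (⊆): since 5 | 105 and 5 | 355 (105 = 5·21, 355 = 5·71), every Z-linear combination of 105 and 355 is divisible by 5, so (105, 355) ⊆ (5). Therefore (105, 355) = (5), d = 5.

Final answer: (105, 355) = (5); d = 5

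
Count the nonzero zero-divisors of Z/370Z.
Z/370Z has 225 nonzero zero-divisors

In Z/370Z each nonzero element is either a unit (gcd with 370 is 1) or a zero-divisor (gcd > 1). The number of units is φ(370): factorise 370 = 2 · 5 · 37, so φ(370) = (2 − 1) · (5 − 1) · (37 − 1) = 1 · 4 · 36 = 144. The nonzero elements number 370 − 1 = 369. Hence the nonzero zero-divisors number 369 − 144 = 225.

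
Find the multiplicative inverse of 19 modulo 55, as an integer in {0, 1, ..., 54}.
Apply the extended Euclidean algorithm to (55, 19), tracking rows (r, s, t) with s·55 + t·19 = r. Each division r_prev = q·r_cur + r_new produces the new row as (previous row) − q·(current row):
  row A: (55, 1, 0)   [1·55 + 0·19 = 55]
  row B: (19, 0, 1)   [0·55 + 1·19 = 19]
  55 = 2·19 + 17   → row C = row A − 2·row B = (17, 1, −2)   [check: 1·55 − 2·19 = 17]
  19 = 1·17 + 2   → row D = row B − 1·row C = (2, −1, 3)   [check: −1·55 + 3·19 = 2]
  17 = 8·2 + 1   → row E = row C − 8·row D = (1, 9, −26)   [check: 9·55 − 26·19 = 1]
  2 = 2·1 + 0   → remainder 0, stop. gcd = 1 (last nonzero row E).
The gcd is 1, so 19 is invertible mod 55. The last nonzero row gives 9·55 − 26·19 = 1, so t = −26. So 19^(−1) ≡ −26 ≡ 29 (mod 55). Verify: 19 · 29 = 551 ≡ 1 (mod 55). ✓

Final answer: 19^(−1) ≡ 29 (mod 55)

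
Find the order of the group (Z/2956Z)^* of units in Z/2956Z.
(Z/2956Z)^* consists of the classes a with gcd(a, 2956) = 1, so its order is φ(2956). φ is multiplicative, with φ(p^e) = p^e − p^(e−1). Factorise 2956 = 2^2 · 739. Then
  φ(2956) = (2^2 − 2^1) · (739 − 1) = 2 · 738 = 1476.
Thus |(Z/2956Z)^*| = 1476.

Final answer: |(Z/2956Z)^*| = 1476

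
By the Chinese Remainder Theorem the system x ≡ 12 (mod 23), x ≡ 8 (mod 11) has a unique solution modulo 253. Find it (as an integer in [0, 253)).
The moduli 23, 11 are pairwise coprime, so by the CRT there is a unique solution mod 23·11 = 253.
Solve by successive substitution. Start with x ≡ 12 (mod 23).
  Combine with x ≡ 8 (mod 11): write x = 12 + 23·t and require 12 + 23·t ≡ 8 (mod 11), i.e. 23·t ≡ 8 − 12 ≡ 7 (mod 11). Since 23^(−1) ≡ 1 (mod 11) (23 ≡ 1 (mod 11)), t ≡ 1·7 ≡ 7 (mod 11). So x ≡ 12 + 23·7 = 173 (mod 253).
Unique solution in [0, 253): x = 173.

Final answer: x ≡ 173 (mod 253); the representative in [0, 253) is 173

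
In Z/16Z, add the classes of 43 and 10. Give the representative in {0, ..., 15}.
5

Reduce the summands first: 43 ≡ 11 (mod 16), so 43 + 10 ≡ 11 + 10 (mod 16). 11 + 10 = 21; 21 = 1·16 + 5, so (43 + 10) mod 16 = 5.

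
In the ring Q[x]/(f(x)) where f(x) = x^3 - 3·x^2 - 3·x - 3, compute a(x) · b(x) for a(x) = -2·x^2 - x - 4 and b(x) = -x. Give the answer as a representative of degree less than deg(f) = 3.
First multiply in Q[x] without reducing: a · b = 2·x^3 + x^2 + 4·x. Now divide by f(x) = x^3 - 3·x^2 - 3·x - 3, eliminating the leading term at each step:
  leading term 2·x^3: subtract (2)·f(x) = 2·x^3 - 6·x^2 - 6·x - 6, leaving 7·x^2 + 10·x + 6
The degree is now < 3, so this is the remainder. Hence a · b ≡ 7·x^2 + 10·x + 6 in Q[x]/(f).

Final answer: a · b ≡ 7·x^2 + 10·x + 6 (mod f(x))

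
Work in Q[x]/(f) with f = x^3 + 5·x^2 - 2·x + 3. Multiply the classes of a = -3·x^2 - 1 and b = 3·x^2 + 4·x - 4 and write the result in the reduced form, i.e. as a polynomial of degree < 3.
a · b ≡ -174·x^2 + 89·x - 95 (mod f(x))

First multiply in Q[x] without reducing: a · b = -9·x^4 - 12·x^3 + 9·x^2 - 4·x + 4. Now divide by f(x) = x^3 + 5·x^2 - 2·x + 3, eliminating the leading term at each step:
  leading term -9·x^4: subtract (-9·x)·f(x) = -9·x^4 - 45·x^3 + 18·x^2 - 27·x, leaving 33·x^3 - 9·x^2 + 23·x + 4
  leading term 33·x^3: subtract (33)·f(x) = 33·x^3 + 165·x^2 - 66·x + 99, leaving -174·x^2 + 89·x - 95
The degree is now < 3, so this is the remainder. Hence a · b ≡ -174·x^2 + 89·x - 95 in Q[x]/(f).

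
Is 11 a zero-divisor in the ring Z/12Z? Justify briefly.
NO

gcd(11, 12) = 1, so 11 is a unit in Z/12Z (it has a multiplicative inverse). A unit cannot be a zero-divisor: if 11·b ≡ 0 then multiplying both sides by 11^(−1) gives b ≡ 0. So 11 is not a zero-divisor.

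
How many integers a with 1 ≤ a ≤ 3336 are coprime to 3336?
1104

The number of a ∈ {1, ..., 3336} with gcd(a, 3336) = 1 is by definition Euler's totient φ(3336). φ is multiplicative, with φ(p^e) = p^e − p^(e−1). Factorise 3336 = 2^3 · 3 · 139. Then
  φ(3336) = (2^3 − 2^2) · (3 − 1) · (139 − 1) = 4 · 2 · 138 = 1104.
So there are 1104 such integers.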